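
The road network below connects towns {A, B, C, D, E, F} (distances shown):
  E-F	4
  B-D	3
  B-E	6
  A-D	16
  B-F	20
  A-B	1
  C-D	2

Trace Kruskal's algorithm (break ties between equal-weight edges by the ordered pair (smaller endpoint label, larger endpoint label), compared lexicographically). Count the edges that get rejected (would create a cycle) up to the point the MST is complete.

0

Kruskal's algorithm — process edges by increasing weight (ties by edge label):
A-B (1): add. Components now {A,B} {C} {D} {E} {F}
C-D (2): add. Components now {A,B} {C,D} {E} {F}
B-D (3): add. Components now {A,B,C,D} {E} {F}
E-F (4): add. Components now {A,B,C,D} {E,F}
B-E (6): add. Components now {A,B,C,D,E,F}
Edges rejected before the tree was complete: 0.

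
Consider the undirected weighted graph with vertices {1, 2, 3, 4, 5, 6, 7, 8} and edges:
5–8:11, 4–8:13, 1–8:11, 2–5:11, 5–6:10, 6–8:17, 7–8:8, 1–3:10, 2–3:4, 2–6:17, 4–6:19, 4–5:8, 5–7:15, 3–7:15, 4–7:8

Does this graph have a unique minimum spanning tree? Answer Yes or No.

No

Sort edges by weight, then run Kruskal:
2–3 (4): add — endpoints in different components.
4–5 (8): add — endpoints in different components.
4–7 (8): add — endpoints in different components.
7–8 (8): add — endpoints in different components.
1–3 (10): add — endpoints in different components.
5–6 (10): add — endpoints in different components.
1–8 (11): add — endpoints in different components.
Non-tree edge 2–5 has weight 11, equal to the heaviest edge on its tree cycle — swapping gives another MST of the same weight. Not unique.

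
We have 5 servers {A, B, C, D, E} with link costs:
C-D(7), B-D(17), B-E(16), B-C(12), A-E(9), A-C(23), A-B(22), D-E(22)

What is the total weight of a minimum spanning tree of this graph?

Kruskal's algorithm — process edges by increasing weight (ties by edge label):
C-D (7): add — endpoints in different components.
A-E (9): add — endpoints in different components.
B-C (12): add — endpoints in different components.
B-E (16): add — endpoints in different components.
MST edges: C-D, A-E, B-C, B-E; total weight 7+9+12+16 = 44.

44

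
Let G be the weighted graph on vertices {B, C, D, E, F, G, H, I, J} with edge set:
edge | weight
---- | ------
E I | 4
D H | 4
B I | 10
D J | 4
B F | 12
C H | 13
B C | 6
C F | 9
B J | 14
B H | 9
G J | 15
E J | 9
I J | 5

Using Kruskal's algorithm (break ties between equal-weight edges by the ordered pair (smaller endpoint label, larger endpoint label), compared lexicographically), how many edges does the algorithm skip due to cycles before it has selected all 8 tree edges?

Sort edges by weight, then run Kruskal:
D H (4): add — endpoints in different components.
D J (4): add — endpoints in different components.
E I (4): add — endpoints in different components.
I J (5): add — endpoints in different components.
B C (6): add — endpoints in different components.
B H (9): add — endpoints in different components.
C F (9): add — endpoints in different components.
E J (9): skip — E and J already connected.
B I (10): skip — B and I already connected.
B F (12): skip — B and F already connected.
C H (13): skip — C and H already connected.
B J (14): skip — B and J already connected.
G J (15): add — endpoints in different components.
Edges rejected before the tree was complete: 5.

5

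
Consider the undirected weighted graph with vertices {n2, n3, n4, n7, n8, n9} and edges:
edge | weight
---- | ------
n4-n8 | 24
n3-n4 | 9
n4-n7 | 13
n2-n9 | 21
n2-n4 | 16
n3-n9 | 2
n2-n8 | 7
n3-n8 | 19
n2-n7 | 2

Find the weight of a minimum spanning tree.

33

Prim, starting at n9.
Step 1: cheapest edge leaving the tree is n3-n9 (2); add n3.
Step 2: cheapest edge leaving the tree is n3-n4 (9); add n4.
Step 3: cheapest edge leaving the tree is n4-n7 (13); add n7.
Step 4: cheapest edge leaving the tree is n2-n7 (2); add n2.
Step 5: cheapest edge leaving the tree is n2-n8 (7); add n8.
MST edges: n3-n9, n3-n4, n4-n7, n2-n7, n2-n8; total weight 2+9+13+2+7 = 33.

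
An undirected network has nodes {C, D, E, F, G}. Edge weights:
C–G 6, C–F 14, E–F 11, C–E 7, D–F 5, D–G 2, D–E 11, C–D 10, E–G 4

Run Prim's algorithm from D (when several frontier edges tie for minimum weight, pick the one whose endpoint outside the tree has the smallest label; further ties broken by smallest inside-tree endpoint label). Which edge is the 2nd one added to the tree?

E-G

Prim, starting at D.
Step 1: frontier [D–G 2, D–F 5, C–D 10, D–E 11] → take D–G (2); add G.
Step 2: frontier [D–F 5, C–D 10, D–E 11, E–G 4, C–G 6] → take E–G (4); add E.
Step 3: frontier [D–F 5, C–D 10, C–E 7, E–F 11, C–G 6] → take D–F (5); add F.
Step 4: frontier [C–D 10, C–E 7, C–F 14, C–G 6] → take C–G (6); add C.
The 2nd edge added is E–G.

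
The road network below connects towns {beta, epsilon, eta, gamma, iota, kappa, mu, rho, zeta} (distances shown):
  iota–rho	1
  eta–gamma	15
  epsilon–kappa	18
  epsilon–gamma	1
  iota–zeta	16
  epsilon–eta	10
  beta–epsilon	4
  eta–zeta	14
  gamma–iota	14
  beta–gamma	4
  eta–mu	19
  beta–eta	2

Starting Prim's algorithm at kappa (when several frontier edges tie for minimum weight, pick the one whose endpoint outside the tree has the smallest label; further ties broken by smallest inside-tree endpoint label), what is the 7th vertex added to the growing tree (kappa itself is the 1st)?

Grow the tree from kappa using Prim:
Step 1: cheapest edge leaving the tree is epsilon–kappa (18); add epsilon.
Step 2: cheapest edge leaving the tree is epsilon–gamma (1); add gamma.
Step 3: cheapest edge leaving the tree is beta–epsilon (4); add beta.
Step 4: cheapest edge leaving the tree is beta–eta (2); add eta.
Step 5: cheapest edge leaving the tree is gamma–iota (14); add iota.
Step 6: cheapest edge leaving the tree is iota–rho (1); add rho.
Step 7: cheapest edge leaving the tree is eta–zeta (14); add zeta.
Step 8: cheapest edge leaving the tree is eta–mu (19); add mu.
Vertex order: kappa, epsilon, gamma, beta, eta, iota, rho, zeta, mu. The 7th vertex is rho.

rho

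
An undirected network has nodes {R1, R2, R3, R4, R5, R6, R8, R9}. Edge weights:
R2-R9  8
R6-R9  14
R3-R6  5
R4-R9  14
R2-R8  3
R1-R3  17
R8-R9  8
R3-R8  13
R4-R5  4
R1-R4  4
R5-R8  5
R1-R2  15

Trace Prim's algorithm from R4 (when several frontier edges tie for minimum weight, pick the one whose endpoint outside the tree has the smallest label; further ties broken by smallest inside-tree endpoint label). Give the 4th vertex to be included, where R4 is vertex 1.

R8

Prim's algorithm from R4:
Step 1: frontier [R1-R4 4, R4-R5 4, R4-R9 14] → take R1-R4 (4); add R1.
Step 2: frontier [R1-R2 15, R1-R3 17, R4-R5 4, R4-R9 14] → take R4-R5 (4); add R5.
Step 3: frontier [R1-R2 15, R1-R3 17, R4-R9 14, R5-R8 5] → take R5-R8 (5); add R8.
Step 4: frontier [R1-R2 15, R1-R3 17, R4-R9 14, R2-R8 3, R8-R9 8, R3-R8 13] → take R2-R8 (3); add R2.
Step 5: frontier [R1-R3 17, R2-R9 8, R4-R9 14, R8-R9 8, R3-R8 13] → take R2-R9 (8); add R9.
Step 6: frontier [R1-R3 17, R3-R8 13, R6-R9 14] → take R3-R8 (13); add R3.
Step 7: frontier [R3-R6 5, R6-R9 14] → take R3-R6 (5); add R6.
Vertex order: R4, R1, R5, R8, R2, R9, R3, R6. The 4th vertex is R8.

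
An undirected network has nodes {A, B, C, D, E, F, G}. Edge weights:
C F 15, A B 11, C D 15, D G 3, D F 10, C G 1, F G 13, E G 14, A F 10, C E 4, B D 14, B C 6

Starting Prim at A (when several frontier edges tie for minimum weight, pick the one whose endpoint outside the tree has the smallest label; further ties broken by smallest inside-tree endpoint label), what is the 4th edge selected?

C-G

Grow the tree from A using Prim:
Step 1: frontier [A F 10, A B 11] → take A F (10); add F.
Step 2: frontier [A B 11, D F 10, F G 13, C F 15] → take D F (10); add D.
Step 3: frontier [A B 11, D G 3, B D 14, C D 15, F G 13, C F 15] → take D G (3); add G.
Step 4: frontier [A B 11, B D 14, C D 15, C F 15, C G 1, E G 14] → take C G (1); add C.
Step 5: frontier [A B 11, C E 4, B C 6, B D 14, E G 14] → take C E (4); add E.
Step 6: frontier [A B 11, B C 6, B D 14] → take B C (6); add B.
The 4th edge added is C G.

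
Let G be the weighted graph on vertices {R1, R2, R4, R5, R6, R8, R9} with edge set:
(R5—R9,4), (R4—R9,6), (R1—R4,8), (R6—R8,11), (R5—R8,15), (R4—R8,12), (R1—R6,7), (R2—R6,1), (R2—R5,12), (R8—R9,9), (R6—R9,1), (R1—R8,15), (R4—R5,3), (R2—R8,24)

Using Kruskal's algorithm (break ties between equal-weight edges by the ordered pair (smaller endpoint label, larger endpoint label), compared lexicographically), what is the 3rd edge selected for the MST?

R4-R5

Kruskal's algorithm — process edges by increasing weight (ties by edge label):
R2—R6 (1): add. Components now {R9} {R2,R6} {R1} {R8} {R5} {R4}
R6—R9 (1): add. Components now {R2,R6,R9} {R1} {R8} {R5} {R4}
R4—R5 (3): add. Components now {R2,R6,R9} {R1} {R8} {R4,R5}
R5—R9 (4): add. Components now {R2,R4,R5,R6,R9} {R1} {R8}
R4—R9 (6): skip — R9 and R4 already connected.
R1—R6 (7): add. Components now {R1,R2,R4,R5,R6,R9} {R8}
R1—R4 (8): skip — R1 and R4 already connected.
R8—R9 (9): add. Components now {R1,R2,R4,R5,R6,R8,R9}
The 3rd edge added is R4—R5.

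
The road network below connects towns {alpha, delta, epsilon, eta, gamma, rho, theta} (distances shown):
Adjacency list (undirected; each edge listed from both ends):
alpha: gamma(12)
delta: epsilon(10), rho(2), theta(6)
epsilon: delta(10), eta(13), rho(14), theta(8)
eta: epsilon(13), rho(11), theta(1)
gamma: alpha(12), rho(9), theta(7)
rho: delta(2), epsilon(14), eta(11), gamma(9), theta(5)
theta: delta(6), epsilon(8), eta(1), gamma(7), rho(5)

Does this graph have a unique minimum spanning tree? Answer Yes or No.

Kruskal's algorithm — process edges by increasing weight (ties by edge label):
eta–theta (1): add — endpoints in different components.
delta–rho (2): add — endpoints in different components.
rho–theta (5): add — endpoints in different components.
delta–theta (6): skip — delta and theta already connected.
gamma–theta (7): add — endpoints in different components.
epsilon–theta (8): add — endpoints in different components.
gamma–rho (9): skip — gamma and rho already connected.
delta–epsilon (10): skip — epsilon and delta already connected.
eta–rho (11): skip — eta and rho already connected.
alpha–gamma (12): add — endpoints in different components.
Every non-tree edge has weight strictly greater than the heaviest edge on the tree path between its endpoints, so the MST is unique.

Yes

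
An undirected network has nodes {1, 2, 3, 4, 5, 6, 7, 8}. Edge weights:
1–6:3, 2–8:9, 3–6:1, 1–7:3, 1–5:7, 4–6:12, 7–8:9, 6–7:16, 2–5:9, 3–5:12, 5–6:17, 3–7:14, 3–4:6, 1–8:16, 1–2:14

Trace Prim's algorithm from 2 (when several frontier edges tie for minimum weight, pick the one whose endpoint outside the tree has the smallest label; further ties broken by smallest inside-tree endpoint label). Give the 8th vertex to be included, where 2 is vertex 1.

Prim's algorithm from 2:
Step 1: cheapest edge leaving the tree is 2–5 (9); add 5.
Step 2: cheapest edge leaving the tree is 1–5 (7); add 1.
Step 3: cheapest edge leaving the tree is 1–6 (3); add 6.
Step 4: cheapest edge leaving the tree is 3–6 (1); add 3.
Step 5: cheapest edge leaving the tree is 1–7 (3); add 7.
Step 6: cheapest edge leaving the tree is 3–4 (6); add 4.
Step 7: cheapest edge leaving the tree is 2–8 (9); add 8.
Vertex order: 2, 5, 1, 6, 3, 7, 4, 8. The 8th vertex is 8.

8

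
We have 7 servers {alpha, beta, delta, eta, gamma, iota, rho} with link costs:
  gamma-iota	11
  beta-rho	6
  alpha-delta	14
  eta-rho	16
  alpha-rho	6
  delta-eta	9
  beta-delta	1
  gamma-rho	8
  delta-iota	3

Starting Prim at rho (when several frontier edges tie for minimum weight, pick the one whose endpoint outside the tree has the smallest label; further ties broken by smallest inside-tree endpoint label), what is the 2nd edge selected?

Prim, starting at rho.
Step 1: cheapest edge leaving the tree is alpha-rho (6); add alpha.
Step 2: cheapest edge leaving the tree is beta-rho (6); add beta.
Step 3: cheapest edge leaving the tree is beta-delta (1); add delta.
Step 4: cheapest edge leaving the tree is delta-iota (3); add iota.
Step 5: cheapest edge leaving the tree is gamma-rho (8); add gamma.
Step 6: cheapest edge leaving the tree is delta-eta (9); add eta.
The 2nd edge added is beta-rho.

beta-rho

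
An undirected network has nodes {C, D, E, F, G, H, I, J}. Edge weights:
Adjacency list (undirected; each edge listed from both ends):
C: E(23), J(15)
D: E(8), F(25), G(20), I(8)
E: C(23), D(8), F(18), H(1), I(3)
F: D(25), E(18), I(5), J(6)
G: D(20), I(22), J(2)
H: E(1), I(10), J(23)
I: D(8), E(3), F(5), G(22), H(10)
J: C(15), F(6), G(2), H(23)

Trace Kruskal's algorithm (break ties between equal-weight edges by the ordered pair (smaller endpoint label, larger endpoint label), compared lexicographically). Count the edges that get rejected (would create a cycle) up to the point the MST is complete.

Sort edges by weight, then run Kruskal:
E H (1): add — endpoints in different components.
G J (2): add — endpoints in different components.
E I (3): add — endpoints in different components.
F I (5): add — endpoints in different components.
F J (6): add — endpoints in different components.
D E (8): add — endpoints in different components.
D I (8): skip — D and I already connected.
H I (10): skip — H and I already connected.
C J (15): add — endpoints in different components.
Edges rejected before the tree was complete: 2.

2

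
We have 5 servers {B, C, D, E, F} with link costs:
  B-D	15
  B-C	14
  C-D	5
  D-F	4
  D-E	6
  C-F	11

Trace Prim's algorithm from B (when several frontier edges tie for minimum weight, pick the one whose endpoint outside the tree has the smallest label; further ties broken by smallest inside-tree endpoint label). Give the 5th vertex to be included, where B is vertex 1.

Prim's algorithm from B:
Step 1: cheapest edge leaving the tree is B-C (14); add C.
Step 2: cheapest edge leaving the tree is C-D (5); add D.
Step 3: cheapest edge leaving the tree is D-F (4); add F.
Step 4: cheapest edge leaving the tree is D-E (6); add E.
Vertex order: B, C, D, F, E. The 5th vertex is E.

E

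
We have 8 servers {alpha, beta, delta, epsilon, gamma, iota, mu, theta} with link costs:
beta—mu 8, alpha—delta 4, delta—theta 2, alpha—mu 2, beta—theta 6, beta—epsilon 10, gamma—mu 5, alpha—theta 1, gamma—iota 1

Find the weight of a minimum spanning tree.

27

Kruskal: consider edges lightest-first.
alpha—theta (1): add — endpoints in different components.
gamma—iota (1): add — endpoints in different components.
alpha—mu (2): add — endpoints in different components.
delta—theta (2): add — endpoints in different components.
alpha—delta (4): skip — delta and alpha already connected.
gamma—mu (5): add — endpoints in different components.
beta—theta (6): add — endpoints in different components.
beta—mu (8): skip — beta and mu already connected.
beta—epsilon (10): add — endpoints in different components.
MST edges: alpha—theta, gamma—iota, alpha—mu, delta—theta, gamma—mu, beta—theta, beta—epsilon; total weight 1+1+2+2+5+6+10 = 27.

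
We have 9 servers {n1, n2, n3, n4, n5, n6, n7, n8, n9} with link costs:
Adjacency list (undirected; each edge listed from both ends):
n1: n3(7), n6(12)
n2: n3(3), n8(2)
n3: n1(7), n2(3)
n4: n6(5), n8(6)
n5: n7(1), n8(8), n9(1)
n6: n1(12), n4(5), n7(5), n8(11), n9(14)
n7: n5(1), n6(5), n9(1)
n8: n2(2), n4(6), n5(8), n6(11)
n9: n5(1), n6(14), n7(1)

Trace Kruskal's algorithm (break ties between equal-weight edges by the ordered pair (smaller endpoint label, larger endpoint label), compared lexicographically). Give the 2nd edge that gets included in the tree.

Sort edges by weight, then run Kruskal:
n5 n7 (1): add — endpoints in different components.
n5 n9 (1): add — endpoints in different components.
n7 n9 (1): skip — n7 and n9 already connected.
n2 n8 (2): add — endpoints in different components.
n2 n3 (3): add — endpoints in different components.
n4 n6 (5): add — endpoints in different components.
n6 n7 (5): add — endpoints in different components.
n4 n8 (6): add — endpoints in different components.
n1 n3 (7): add — endpoints in different components.
The 2nd edge added is n5 n9.

n5-n9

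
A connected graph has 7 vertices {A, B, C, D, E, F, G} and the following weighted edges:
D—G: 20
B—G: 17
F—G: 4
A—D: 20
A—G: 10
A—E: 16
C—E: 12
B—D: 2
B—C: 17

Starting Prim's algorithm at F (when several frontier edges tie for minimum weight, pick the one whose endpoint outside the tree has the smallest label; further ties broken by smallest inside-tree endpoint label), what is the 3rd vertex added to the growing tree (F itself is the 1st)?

Prim, starting at F.
Step 1: cheapest edge leaving the tree is F—G (4); add G.
Step 2: cheapest edge leaving the tree is A—G (10); add A.
Step 3: cheapest edge leaving the tree is A—E (16); add E.
Step 4: cheapest edge leaving the tree is C—E (12); add C.
Step 5: cheapest edge leaving the tree is B—C (17); add B.
Step 6: cheapest edge leaving the tree is B—D (2); add D.
Vertex order: F, G, A, E, C, B, D. The 3rd vertex is A.

A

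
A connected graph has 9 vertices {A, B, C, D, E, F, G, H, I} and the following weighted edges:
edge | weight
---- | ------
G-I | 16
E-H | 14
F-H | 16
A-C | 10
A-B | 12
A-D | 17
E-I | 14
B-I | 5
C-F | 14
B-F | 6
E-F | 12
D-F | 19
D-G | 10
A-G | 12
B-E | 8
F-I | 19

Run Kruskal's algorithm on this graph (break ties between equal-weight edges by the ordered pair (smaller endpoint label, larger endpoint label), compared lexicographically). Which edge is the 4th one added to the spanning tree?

Kruskal: consider edges lightest-first.
B-I (5): add — endpoints in different components.
B-F (6): add — endpoints in different components.
B-E (8): add — endpoints in different components.
A-C (10): add — endpoints in different components.
D-G (10): add — endpoints in different components.
A-B (12): add — endpoints in different components.
A-G (12): add — endpoints in different components.
E-F (12): skip — E and F already connected.
C-F (14): skip — C and F already connected.
E-H (14): add — endpoints in different components.
The 4th edge added is A-C.

A-C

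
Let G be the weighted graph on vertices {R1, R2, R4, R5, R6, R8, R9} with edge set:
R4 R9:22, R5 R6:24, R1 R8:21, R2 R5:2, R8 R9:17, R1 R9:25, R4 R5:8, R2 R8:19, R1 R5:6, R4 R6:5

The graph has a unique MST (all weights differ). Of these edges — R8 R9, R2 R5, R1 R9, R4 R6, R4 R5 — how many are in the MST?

4

Kruskal: consider edges lightest-first.
R2 R5 (2): add. Components now {R2,R5} {R9} {R1} {R6} {R8} {R4}
R4 R6 (5): add. Components now {R2,R5} {R9} {R1} {R4,R6} {R8}
R1 R5 (6): add. Components now {R1,R2,R5} {R9} {R4,R6} {R8}
R4 R5 (8): add. Components now {R1,R2,R4,R5,R6} {R9} {R8}
R8 R9 (17): add. Components now {R1,R2,R4,R5,R6} {R8,R9}
R2 R8 (19): add. Components now {R1,R2,R4,R5,R6,R8,R9}
MST edge set: {R2 R5, R4 R6, R1 R5, R4 R5, R8 R9, R2 R8}.
Of the listed edges, {R8 R9, R2 R5, R4 R6, R4 R5} are in the MST → 4.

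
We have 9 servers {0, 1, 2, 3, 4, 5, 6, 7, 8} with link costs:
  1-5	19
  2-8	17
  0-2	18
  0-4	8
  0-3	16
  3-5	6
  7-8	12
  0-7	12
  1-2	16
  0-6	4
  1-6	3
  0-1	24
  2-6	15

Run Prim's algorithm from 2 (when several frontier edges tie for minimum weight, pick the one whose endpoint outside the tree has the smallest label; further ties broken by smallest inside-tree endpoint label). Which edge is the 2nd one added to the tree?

1-6

Prim, starting at 2.
Step 1: frontier [2-6 15, 1-2 16, 2-8 17, 0-2 18] → take 2-6 (15); add 6.
Step 2: frontier [1-2 16, 2-8 17, 0-2 18, 1-6 3, 0-6 4] → take 1-6 (3); add 1.
Step 3: frontier [1-5 19, 0-1 24, 2-8 17, 0-2 18, 0-6 4] → take 0-6 (4); add 0.
Step 4: frontier [0-4 8, 0-7 12, 0-3 16, 1-5 19, 2-8 17] → take 0-4 (8); add 4.
Step 5: frontier [0-7 12, 0-3 16, 1-5 19, 2-8 17] → take 0-7 (12); add 7.
Step 6: frontier [0-3 16, 1-5 19, 2-8 17, 7-8 12] → take 7-8 (12); add 8.
Step 7: frontier [0-3 16, 1-5 19] → take 0-3 (16); add 3.
Step 8: frontier [1-5 19, 3-5 6] → take 3-5 (6); add 5.
The 2nd edge added is 1-6.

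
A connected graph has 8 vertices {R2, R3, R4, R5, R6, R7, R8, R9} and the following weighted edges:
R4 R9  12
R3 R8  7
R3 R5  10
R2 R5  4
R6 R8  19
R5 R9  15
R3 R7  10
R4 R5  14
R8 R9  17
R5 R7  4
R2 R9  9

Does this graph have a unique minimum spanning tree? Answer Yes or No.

Sort edges by weight, then run Kruskal:
R2 R5 (4): add — endpoints in different components.
R5 R7 (4): add — endpoints in different components.
R3 R8 (7): add — endpoints in different components.
R2 R9 (9): add — endpoints in different components.
R3 R5 (10): add — endpoints in different components.
R3 R7 (10): skip — R7 and R3 already connected.
R4 R9 (12): add — endpoints in different components.
R4 R5 (14): skip — R4 and R5 already connected.
R5 R9 (15): skip — R9 and R5 already connected.
R8 R9 (17): skip — R9 and R8 already connected.
R6 R8 (19): add — endpoints in different components.
Non-tree edge R3 R7 has weight 10, equal to the heaviest edge on its tree cycle — swapping gives another MST of the same weight. Not unique.

No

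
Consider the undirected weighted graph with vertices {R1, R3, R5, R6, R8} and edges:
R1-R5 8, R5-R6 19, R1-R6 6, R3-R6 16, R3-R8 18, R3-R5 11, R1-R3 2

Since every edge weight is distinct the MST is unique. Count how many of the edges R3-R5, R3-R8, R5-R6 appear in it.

Sort edges by weight, then run Kruskal:
R1-R3 (2): add. Components now {R5} {R8} {R1,R3} {R6}
R1-R6 (6): add. Components now {R5} {R8} {R1,R3,R6}
R1-R5 (8): add. Components now {R1,R3,R5,R6} {R8}
R3-R5 (11): skip — R5 and R3 already connected.
R3-R6 (16): skip — R3 and R6 already connected.
R3-R8 (18): add. Components now {R1,R3,R5,R6,R8}
MST edge set: {R1-R3, R1-R6, R1-R5, R3-R8}.
Of the listed edges, {R3-R8} are in the MST → 1.

1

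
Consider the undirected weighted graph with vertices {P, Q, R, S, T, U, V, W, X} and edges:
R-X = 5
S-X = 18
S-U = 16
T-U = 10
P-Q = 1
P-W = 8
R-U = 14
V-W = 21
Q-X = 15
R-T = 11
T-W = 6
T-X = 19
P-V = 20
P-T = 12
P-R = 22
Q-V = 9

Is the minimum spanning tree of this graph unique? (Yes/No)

Yes

Sort edges by weight, then run Kruskal:
P-Q (1): add — endpoints in different components.
R-X (5): add — endpoints in different components.
T-W (6): add — endpoints in different components.
P-W (8): add — endpoints in different components.
Q-V (9): add — endpoints in different components.
T-U (10): add — endpoints in different components.
R-T (11): add — endpoints in different components.
P-T (12): skip — T and P already connected.
R-U (14): skip — U and R already connected.
Q-X (15): skip — X and Q already connected.
S-U (16): add — endpoints in different components.
Every non-tree edge has weight strictly greater than the heaviest edge on the tree path between its endpoints, so the MST is unique.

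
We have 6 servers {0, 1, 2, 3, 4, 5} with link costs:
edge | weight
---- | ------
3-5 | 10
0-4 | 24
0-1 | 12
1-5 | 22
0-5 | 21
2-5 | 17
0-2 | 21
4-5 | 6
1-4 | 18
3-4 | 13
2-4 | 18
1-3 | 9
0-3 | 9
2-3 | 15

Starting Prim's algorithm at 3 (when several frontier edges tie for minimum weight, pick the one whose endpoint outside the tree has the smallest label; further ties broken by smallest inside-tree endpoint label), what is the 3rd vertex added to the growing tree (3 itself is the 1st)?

1

Prim, starting at 3.
Step 1: cheapest edge leaving the tree is 0-3 (9); add 0.
Step 2: cheapest edge leaving the tree is 1-3 (9); add 1.
Step 3: cheapest edge leaving the tree is 3-5 (10); add 5.
Step 4: cheapest edge leaving the tree is 4-5 (6); add 4.
Step 5: cheapest edge leaving the tree is 2-3 (15); add 2.
Vertex order: 3, 0, 1, 5, 4, 2. The 3rd vertex is 1.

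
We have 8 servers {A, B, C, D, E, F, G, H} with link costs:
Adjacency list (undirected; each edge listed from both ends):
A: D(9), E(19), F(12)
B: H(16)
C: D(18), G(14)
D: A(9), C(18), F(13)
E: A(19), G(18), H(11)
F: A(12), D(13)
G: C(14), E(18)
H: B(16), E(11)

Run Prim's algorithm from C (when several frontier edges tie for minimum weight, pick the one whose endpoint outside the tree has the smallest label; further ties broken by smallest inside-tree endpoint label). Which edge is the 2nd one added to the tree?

C-D

Prim, starting at C.
Step 1: cheapest edge leaving the tree is C–G (14); add G.
Step 2: cheapest edge leaving the tree is C–D (18); add D.
Step 3: cheapest edge leaving the tree is A–D (9); add A.
Step 4: cheapest edge leaving the tree is A–F (12); add F.
Step 5: cheapest edge leaving the tree is E–G (18); add E.
Step 6: cheapest edge leaving the tree is E–H (11); add H.
Step 7: cheapest edge leaving the tree is B–H (16); add B.
The 2nd edge added is C–D.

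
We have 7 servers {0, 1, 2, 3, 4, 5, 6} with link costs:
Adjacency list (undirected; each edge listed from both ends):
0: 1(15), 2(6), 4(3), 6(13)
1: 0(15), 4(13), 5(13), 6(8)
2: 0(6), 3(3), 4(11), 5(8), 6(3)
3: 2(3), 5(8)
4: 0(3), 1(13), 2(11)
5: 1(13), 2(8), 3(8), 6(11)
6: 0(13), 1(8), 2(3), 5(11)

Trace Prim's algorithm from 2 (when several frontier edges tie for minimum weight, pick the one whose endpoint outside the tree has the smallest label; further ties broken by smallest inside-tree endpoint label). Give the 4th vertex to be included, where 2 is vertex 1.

Grow the tree from 2 using Prim:
Step 1: cheapest edge leaving the tree is 2—3 (3); add 3.
Step 2: cheapest edge leaving the tree is 2—6 (3); add 6.
Step 3: cheapest edge leaving the tree is 0—2 (6); add 0.
Step 4: cheapest edge leaving the tree is 0—4 (3); add 4.
Step 5: cheapest edge leaving the tree is 1—6 (8); add 1.
Step 6: cheapest edge leaving the tree is 2—5 (8); add 5.
Vertex order: 2, 3, 6, 0, 4, 1, 5. The 4th vertex is 0.

0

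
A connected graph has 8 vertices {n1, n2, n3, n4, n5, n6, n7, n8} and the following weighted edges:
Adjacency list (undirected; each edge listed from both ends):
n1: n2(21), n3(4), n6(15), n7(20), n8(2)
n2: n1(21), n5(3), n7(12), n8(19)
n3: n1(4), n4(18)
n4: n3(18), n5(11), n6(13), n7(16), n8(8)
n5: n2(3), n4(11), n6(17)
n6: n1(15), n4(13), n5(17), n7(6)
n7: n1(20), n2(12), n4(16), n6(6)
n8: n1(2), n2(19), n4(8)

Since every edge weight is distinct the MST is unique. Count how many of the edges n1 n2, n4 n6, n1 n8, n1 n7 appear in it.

Kruskal's algorithm — process edges by increasing weight (ties by edge label):
n1 n8 (2): add — endpoints in different components.
n2 n5 (3): add — endpoints in different components.
n1 n3 (4): add — endpoints in different components.
n6 n7 (6): add — endpoints in different components.
n4 n8 (8): add — endpoints in different components.
n4 n5 (11): add — endpoints in different components.
n2 n7 (12): add — endpoints in different components.
MST edge set: {n1 n8, n2 n5, n1 n3, n6 n7, n4 n8, n4 n5, n2 n7}.
Of the listed edges, {n1 n8} are in the MST → 1.

1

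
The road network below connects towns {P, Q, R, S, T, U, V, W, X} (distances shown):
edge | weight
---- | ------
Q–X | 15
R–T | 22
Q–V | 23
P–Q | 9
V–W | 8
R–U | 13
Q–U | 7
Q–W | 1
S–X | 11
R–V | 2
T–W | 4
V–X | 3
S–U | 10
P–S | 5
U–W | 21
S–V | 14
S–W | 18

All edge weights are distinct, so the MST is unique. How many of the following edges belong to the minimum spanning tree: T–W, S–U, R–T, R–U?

1

Sort edges by weight, then run Kruskal:
Q–W (1): add — endpoints in different components.
R–V (2): add — endpoints in different components.
V–X (3): add — endpoints in different components.
T–W (4): add — endpoints in different components.
P–S (5): add — endpoints in different components.
Q–U (7): add — endpoints in different components.
V–W (8): add — endpoints in different components.
P–Q (9): add — endpoints in different components.
MST edge set: {Q–W, R–V, V–X, T–W, P–S, Q–U, V–W, P–Q}.
Of the listed edges, {T–W} are in the MST → 1.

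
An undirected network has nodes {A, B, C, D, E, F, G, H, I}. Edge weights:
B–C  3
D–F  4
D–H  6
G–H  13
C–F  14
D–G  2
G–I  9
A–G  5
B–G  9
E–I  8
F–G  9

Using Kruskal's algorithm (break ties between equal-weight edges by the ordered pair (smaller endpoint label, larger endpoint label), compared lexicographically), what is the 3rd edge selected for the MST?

D-F

Kruskal's algorithm — process edges by increasing weight (ties by edge label):
D–G (2): add — endpoints in different components.
B–C (3): add — endpoints in different components.
D–F (4): add — endpoints in different components.
A–G (5): add — endpoints in different components.
D–H (6): add — endpoints in different components.
E–I (8): add — endpoints in different components.
B–G (9): add — endpoints in different components.
F–G (9): skip — F and G already connected.
G–I (9): add — endpoints in different components.
The 3rd edge added is D–F.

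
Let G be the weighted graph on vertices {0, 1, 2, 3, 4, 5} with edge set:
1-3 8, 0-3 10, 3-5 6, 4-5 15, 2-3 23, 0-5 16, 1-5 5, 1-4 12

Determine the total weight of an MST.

56

Kruskal's algorithm — process edges by increasing weight (ties by edge label):
1-5 (5): add — endpoints in different components.
3-5 (6): add — endpoints in different components.
1-3 (8): skip — 1 and 3 already connected.
0-3 (10): add — endpoints in different components.
1-4 (12): add — endpoints in different components.
4-5 (15): skip — 4 and 5 already connected.
0-5 (16): skip — 0 and 5 already connected.
2-3 (23): add — endpoints in different components.
MST edges: 1-5, 3-5, 0-3, 1-4, 2-3; total weight 5+6+10+12+23 = 56.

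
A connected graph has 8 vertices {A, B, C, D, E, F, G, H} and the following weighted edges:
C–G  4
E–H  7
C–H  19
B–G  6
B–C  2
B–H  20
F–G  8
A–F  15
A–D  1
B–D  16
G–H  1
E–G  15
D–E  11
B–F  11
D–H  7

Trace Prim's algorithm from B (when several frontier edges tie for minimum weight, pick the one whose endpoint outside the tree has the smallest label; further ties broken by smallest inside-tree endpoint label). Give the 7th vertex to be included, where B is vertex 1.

E

Prim's algorithm from B:
Step 1: cheapest edge leaving the tree is B–C (2); add C.
Step 2: cheapest edge leaving the tree is C–G (4); add G.
Step 3: cheapest edge leaving the tree is G–H (1); add H.
Step 4: cheapest edge leaving the tree is D–H (7); add D.
Step 5: cheapest edge leaving the tree is A–D (1); add A.
Step 6: cheapest edge leaving the tree is E–H (7); add E.
Step 7: cheapest edge leaving the tree is F–G (8); add F.
Vertex order: B, C, G, H, D, A, E, F. The 7th vertex is E.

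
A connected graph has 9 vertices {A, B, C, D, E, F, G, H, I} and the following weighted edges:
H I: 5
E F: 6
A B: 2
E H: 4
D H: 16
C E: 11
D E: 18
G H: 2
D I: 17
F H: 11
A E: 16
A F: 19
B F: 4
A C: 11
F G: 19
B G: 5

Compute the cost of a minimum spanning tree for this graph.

49

Prim, starting at A.
Step 1: cheapest edge leaving the tree is A B (2); add B.
Step 2: cheapest edge leaving the tree is B F (4); add F.
Step 3: cheapest edge leaving the tree is B G (5); add G.
Step 4: cheapest edge leaving the tree is G H (2); add H.
Step 5: cheapest edge leaving the tree is E H (4); add E.
Step 6: cheapest edge leaving the tree is H I (5); add I.
Step 7: cheapest edge leaving the tree is A C (11); add C.
Step 8: cheapest edge leaving the tree is D H (16); add D.
MST edges: A B, B F, B G, G H, E H, H I, A C, D H; total weight 2+4+5+2+4+5+11+16 = 49.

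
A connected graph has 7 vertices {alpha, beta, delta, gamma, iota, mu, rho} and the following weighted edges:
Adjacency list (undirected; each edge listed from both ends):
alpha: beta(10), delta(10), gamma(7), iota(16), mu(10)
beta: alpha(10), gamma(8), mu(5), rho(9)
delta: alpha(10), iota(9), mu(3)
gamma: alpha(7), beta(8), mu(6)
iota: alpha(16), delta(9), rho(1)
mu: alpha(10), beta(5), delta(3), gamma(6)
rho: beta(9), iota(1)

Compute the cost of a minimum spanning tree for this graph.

31

Kruskal: consider edges lightest-first.
iota rho (1): add — endpoints in different components.
delta mu (3): add — endpoints in different components.
beta mu (5): add — endpoints in different components.
gamma mu (6): add — endpoints in different components.
alpha gamma (7): add — endpoints in different components.
beta gamma (8): skip — gamma and beta already connected.
beta rho (9): add — endpoints in different components.
MST edges: iota rho, delta mu, beta mu, gamma mu, alpha gamma, beta rho; total weight 1+3+5+6+7+9 = 31.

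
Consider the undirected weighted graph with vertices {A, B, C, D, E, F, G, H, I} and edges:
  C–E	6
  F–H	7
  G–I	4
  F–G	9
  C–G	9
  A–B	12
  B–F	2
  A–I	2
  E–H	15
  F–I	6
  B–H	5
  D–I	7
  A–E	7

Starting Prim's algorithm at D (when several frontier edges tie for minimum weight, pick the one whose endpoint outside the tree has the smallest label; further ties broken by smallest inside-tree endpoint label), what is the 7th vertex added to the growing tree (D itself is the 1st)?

H

Prim's algorithm from D:
Step 1: cheapest edge leaving the tree is D–I (7); add I.
Step 2: cheapest edge leaving the tree is A–I (2); add A.
Step 3: cheapest edge leaving the tree is G–I (4); add G.
Step 4: cheapest edge leaving the tree is F–I (6); add F.
Step 5: cheapest edge leaving the tree is B–F (2); add B.
Step 6: cheapest edge leaving the tree is B–H (5); add H.
Step 7: cheapest edge leaving the tree is A–E (7); add E.
Step 8: cheapest edge leaving the tree is C–E (6); add C.
Vertex order: D, I, A, G, F, B, H, E, C. The 7th vertex is H.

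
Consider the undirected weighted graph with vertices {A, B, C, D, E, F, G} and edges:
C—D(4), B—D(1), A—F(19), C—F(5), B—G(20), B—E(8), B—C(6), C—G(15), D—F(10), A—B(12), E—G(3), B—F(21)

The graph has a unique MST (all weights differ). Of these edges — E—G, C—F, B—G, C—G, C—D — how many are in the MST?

Kruskal: consider edges lightest-first.
B—D (1): add. Components now {A} {B,D} {C} {E} {F} {G}
E—G (3): add. Components now {A} {B,D} {C} {E,G} {F}
C—D (4): add. Components now {A} {B,C,D} {E,G} {F}
C—F (5): add. Components now {A} {B,C,D,F} {E,G}
B—C (6): skip — B and C already connected.
B—E (8): add. Components now {A} {B,C,D,E,F,G}
D—F (10): skip — D and F already connected.
A—B (12): add. Components now {A,B,C,D,E,F,G}
MST edge set: {B—D, E—G, C—D, C—F, B—E, A—B}.
Of the listed edges, {E—G, C—F, C—D} are in the MST → 3.

3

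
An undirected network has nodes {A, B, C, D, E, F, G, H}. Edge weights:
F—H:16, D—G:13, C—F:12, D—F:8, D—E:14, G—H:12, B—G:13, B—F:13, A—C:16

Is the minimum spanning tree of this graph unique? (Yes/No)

No

Kruskal's algorithm — process edges by increasing weight (ties by edge label):
D—F (8): add — endpoints in different components.
C—F (12): add — endpoints in different components.
G—H (12): add — endpoints in different components.
B—F (13): add — endpoints in different components.
B—G (13): add — endpoints in different components.
D—G (13): skip — D and G already connected.
D—E (14): add — endpoints in different components.
A—C (16): add — endpoints in different components.
Non-tree edge D—G has weight 13, equal to the heaviest edge on its tree cycle — swapping gives another MST of the same weight. Not unique.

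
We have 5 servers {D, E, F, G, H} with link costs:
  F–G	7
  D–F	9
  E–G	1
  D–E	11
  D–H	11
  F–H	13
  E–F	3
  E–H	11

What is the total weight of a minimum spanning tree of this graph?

Kruskal: consider edges lightest-first.
E–G (1): add. Components now {D} {E,G} {F} {H}
E–F (3): add. Components now {D} {E,F,G} {H}
F–G (7): skip — F and G already connected.
D–F (9): add. Components now {D,E,F,G} {H}
D–E (11): skip — D and E already connected.
D–H (11): add. Components now {D,E,F,G,H}
MST edges: E–G, E–F, D–F, D–H; total weight 1+3+9+11 = 24.

24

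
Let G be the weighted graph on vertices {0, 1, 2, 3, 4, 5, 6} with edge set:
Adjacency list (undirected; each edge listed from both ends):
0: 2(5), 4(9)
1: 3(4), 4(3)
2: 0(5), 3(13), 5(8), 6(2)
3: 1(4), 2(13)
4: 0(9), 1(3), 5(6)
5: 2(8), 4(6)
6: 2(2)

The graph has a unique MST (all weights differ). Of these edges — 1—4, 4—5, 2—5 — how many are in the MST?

Sort edges by weight, then run Kruskal:
2—6 (2): add. Components now {0} {1} {2,6} {3} {4} {5}
1—4 (3): add. Components now {0} {1,4} {2,6} {3} {5}
1—3 (4): add. Components now {0} {1,3,4} {2,6} {5}
0—2 (5): add. Components now {0,2,6} {1,3,4} {5}
4—5 (6): add. Components now {0,2,6} {1,3,4,5}
2—5 (8): add. Components now {0,1,2,3,4,5,6}
MST edge set: {2—6, 1—4, 1—3, 0—2, 4—5, 2—5}.
Of the listed edges, {1—4, 4—5, 2—5} are in the MST → 3.

3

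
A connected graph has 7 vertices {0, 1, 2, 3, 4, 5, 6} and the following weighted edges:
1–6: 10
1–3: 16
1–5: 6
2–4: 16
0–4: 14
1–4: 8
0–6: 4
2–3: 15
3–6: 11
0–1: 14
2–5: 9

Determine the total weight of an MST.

48

Prim, starting at 6.
Step 1: cheapest edge leaving the tree is 0–6 (4); add 0.
Step 2: cheapest edge leaving the tree is 1–6 (10); add 1.
Step 3: cheapest edge leaving the tree is 1–5 (6); add 5.
Step 4: cheapest edge leaving the tree is 1–4 (8); add 4.
Step 5: cheapest edge leaving the tree is 2–5 (9); add 2.
Step 6: cheapest edge leaving the tree is 3–6 (11); add 3.
MST edges: 0–6, 1–6, 1–5, 1–4, 2–5, 3–6; total weight 4+10+6+8+9+11 = 48.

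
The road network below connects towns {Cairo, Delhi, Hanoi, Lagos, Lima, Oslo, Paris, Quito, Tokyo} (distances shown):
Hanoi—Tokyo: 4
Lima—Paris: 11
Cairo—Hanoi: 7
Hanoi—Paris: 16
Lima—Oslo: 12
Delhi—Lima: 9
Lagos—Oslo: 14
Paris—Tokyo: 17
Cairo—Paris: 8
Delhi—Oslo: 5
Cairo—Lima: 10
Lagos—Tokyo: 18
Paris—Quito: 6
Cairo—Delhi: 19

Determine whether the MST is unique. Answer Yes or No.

Kruskal: consider edges lightest-first.
Hanoi—Tokyo (4): add — endpoints in different components.
Delhi—Oslo (5): add — endpoints in different components.
Paris—Quito (6): add — endpoints in different components.
Cairo—Hanoi (7): add — endpoints in different components.
Cairo—Paris (8): add — endpoints in different components.
Delhi—Lima (9): add — endpoints in different components.
Cairo—Lima (10): add — endpoints in different components.
Lima—Paris (11): skip — Paris and Lima already connected.
Lima—Oslo (12): skip — Lima and Oslo already connected.
Lagos—Oslo (14): add — endpoints in different components.
Every non-tree edge has weight strictly greater than the heaviest edge on the tree path between its endpoints, so the MST is unique.

Yes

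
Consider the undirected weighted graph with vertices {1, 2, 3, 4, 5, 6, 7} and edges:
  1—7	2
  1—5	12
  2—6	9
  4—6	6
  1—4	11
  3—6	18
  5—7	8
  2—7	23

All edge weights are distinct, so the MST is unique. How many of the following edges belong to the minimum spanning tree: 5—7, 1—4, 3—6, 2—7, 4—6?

Kruskal: consider edges lightest-first.
1—7 (2): add — endpoints in different components.
4—6 (6): add — endpoints in different components.
5—7 (8): add — endpoints in different components.
2—6 (9): add — endpoints in different components.
1—4 (11): add — endpoints in different components.
1—5 (12): skip — 1 and 5 already connected.
3—6 (18): add — endpoints in different components.
MST edge set: {1—7, 4—6, 5—7, 2—6, 1—4, 3—6}.
Of the listed edges, {5—7, 1—4, 3—6, 4—6} are in the MST → 4.

4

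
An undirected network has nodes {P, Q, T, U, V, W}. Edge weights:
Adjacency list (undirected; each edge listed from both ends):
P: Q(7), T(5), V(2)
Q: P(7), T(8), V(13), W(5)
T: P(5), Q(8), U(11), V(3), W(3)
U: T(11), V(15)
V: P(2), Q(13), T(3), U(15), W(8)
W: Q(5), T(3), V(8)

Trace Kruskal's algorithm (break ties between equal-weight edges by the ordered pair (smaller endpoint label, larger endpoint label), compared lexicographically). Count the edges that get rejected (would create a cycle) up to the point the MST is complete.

Kruskal: consider edges lightest-first.
P—V (2): add — endpoints in different components.
T—V (3): add — endpoints in different components.
T—W (3): add — endpoints in different components.
P—T (5): skip — T and P already connected.
Q—W (5): add — endpoints in different components.
P—Q (7): skip — Q and P already connected.
Q—T (8): skip — Q and T already connected.
V—W (8): skip — V and W already connected.
T—U (11): add — endpoints in different components.
Edges rejected before the tree was complete: 4.

4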